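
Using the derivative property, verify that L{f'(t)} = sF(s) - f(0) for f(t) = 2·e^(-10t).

f'(t) = -20e^(-10t). Direct: L{f'(t)} = -20/(s+10). Property: s·2/(s+10) - 2 = (2s - 2(s+10))/(s+10) = -20/(s+10). ✓

Final answer: -20/(s+10)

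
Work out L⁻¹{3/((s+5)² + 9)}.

Form: b/((s-a)² + b²) → e^(at)sin(bt). With a=-5, b=3

Final answer: e^(-5t)·sin(3t)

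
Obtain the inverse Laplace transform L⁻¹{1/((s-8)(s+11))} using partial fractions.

Decompose: A/(s-8) + B/(s+11). A = 1/19, B = -1/19. f(t) = (e^(8t) - e^(-11t))/19

Final answer: (e^(8t) - e^(-11t))/19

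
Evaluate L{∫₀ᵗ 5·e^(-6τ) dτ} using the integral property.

L{∫₀ᵗ f(τ)dτ} = F(s)/s with F(s) = 5/(s+6), so L{∫₀ᵗ 5·e^(-6τ) dτ} = 5/(s(s+6))

Final answer: 5/(s(s+6))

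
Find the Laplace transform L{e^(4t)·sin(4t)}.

L{e^(at)·sin(ωt)} = ω/((s-a)² + ω²), so L{e^(4t)·sin(4t)} = 4/((s-4)² + 16)

Final answer: 4/((s-4)² + 16)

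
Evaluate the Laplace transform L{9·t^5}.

L{t^n} = n!/s^(n+1), so L{t^5} = 120/s^6. Then L{9·t^5} = 9·120/s^6 = 1080/s^6

Final answer: 1080/s^6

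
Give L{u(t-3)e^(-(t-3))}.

u(t-a)f(t-a) with f(t)=e^(-t). L{e^(-t)} = 1/(s+1). By time shift: e^(-3s)/(s+1)

Final answer: e^(-3s)/(s+1)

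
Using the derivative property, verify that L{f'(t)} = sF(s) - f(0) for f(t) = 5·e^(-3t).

f'(t) = -15e^(-3t). Direct: L{f'(t)} = -15/(s+3). Property: s·5/(s+3) - 5 = (5s - 5(s+3))/(s+3) = -15/(s+3). ✓

Final answer: -15/(s+3)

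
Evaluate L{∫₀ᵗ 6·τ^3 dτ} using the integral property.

L{∫₀ᵗ f(τ)dτ} = F(s)/s with f(t) = 6t^3. F(s) = 36/s^4, so L{∫₀ᵗ 6·τ^3 dτ} = (36/s^4)/s = 36/s^5. (Check: ∫₀ᵗ 6·τ^3 dτ = 6t^4/4.)

Final answer: 36/s^5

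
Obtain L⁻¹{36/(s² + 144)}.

This is the form c·a/(s² + a²) with a = 12, c = 3. L⁻¹ = 3·sin(12t)

Final answer: 3·sin(12t)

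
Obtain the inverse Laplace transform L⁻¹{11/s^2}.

L⁻¹{n!/s^(n+1)} = t^n with n=1. So L⁻¹{1/s^2} = t, and L⁻¹{11/s^2} = (11/1)·t = 11·t

Final answer: 11·t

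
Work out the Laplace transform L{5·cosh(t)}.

L{cosh(ωt)} = s/(s² - ω²), so L{cosh(t)} = s/(s² - 1). Then L{5·cosh(t)} = 5·s/(s² - 1) = 5s/(s² - 1)

Final answer: 5s/(s² - 1)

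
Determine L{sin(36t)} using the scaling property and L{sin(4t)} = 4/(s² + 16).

Using L{f(at)} = (1/a)F(s/a) with a=9: L{sin(36t)} = (1/9) · 4/((s/9)² + 16) = (1/9) · 4·81/(s² + 1296) = 36/(s² + 1296)

Final answer: 36/(s² + 1296)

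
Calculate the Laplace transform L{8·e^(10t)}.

L{e^(at)} = 1/(s-a), so L{e^(10t)} = 1/(s-10). Then L{8·e^(10t)} = 8/(s-10)

Final answer: 8/(s-10)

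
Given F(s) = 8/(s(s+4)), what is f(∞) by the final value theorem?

f(∞) = lim_{s→0} s·8/(s(s+4)) = lim_{s→0} 8/(s+4) = 8/4 = 2

Final answer: 2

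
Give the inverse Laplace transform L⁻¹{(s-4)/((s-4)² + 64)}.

Using frequency shift, L⁻¹{(s-4)/((s-4)² + 64)} = e^(4t)·cos(8t)

Final answer: e^(4t)·cos(8t)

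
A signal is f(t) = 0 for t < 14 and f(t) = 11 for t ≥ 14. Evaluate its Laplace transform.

f(t) = 11·u(t-14). L{u(t-14)} = e^(-14s)/s, so L{f(t)} = 11·e^(-14s)/s

Final answer: 11·e^(-14s)/s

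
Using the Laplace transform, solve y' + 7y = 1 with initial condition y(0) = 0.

sY + 7Y = 1/s. Y = 1/(s(s+7)). Partial fractions: Y = 1/7/s - 1/7/(s+7)

Final answer: y(t) = 1/7(1 - e^(-7t))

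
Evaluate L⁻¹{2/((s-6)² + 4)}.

Form: b/((s-a)² + b²) → e^(at)sin(bt). With a=6, b=2

Final answer: e^(6t)·sin(2t)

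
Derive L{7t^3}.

L{t^n} = n!/s^(n+1). So L{7t^3} = 7·3!/s^4 = 42/s^4

Final answer: 42/s^4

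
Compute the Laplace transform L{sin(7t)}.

L{sin(ωt)} = ω/(s² + ω²), so L{sin(7t)} = 7/(s² + 49)

Final answer: 7/(s² + 49)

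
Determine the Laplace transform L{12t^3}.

L{12t^3} = 12 · L{t^3} = 12 · 6/s^4 = 72/s^4

Final answer: 72/s^4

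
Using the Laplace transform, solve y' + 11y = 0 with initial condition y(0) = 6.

L{y'} + 11L{y} = 0. sY - 6 + 11Y = 0. Y(s+11) = 6. Y = 6/(s+11)

Final answer: y(t) = 6e^(-11t)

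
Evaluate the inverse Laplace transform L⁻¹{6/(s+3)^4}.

L⁻¹{n!/(s-a)^(n+1)} = t^n·e^(at), so L⁻¹{6/(s+3)^4} = t^3·e^(-3t)

Final answer: t^3·e^(-3t)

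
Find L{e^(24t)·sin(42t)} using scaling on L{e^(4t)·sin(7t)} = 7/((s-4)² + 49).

Scaling with a=6: L{e^(24t)·sin(42t)} = (1/6) · 7/((s/6-4)² + 49). Simplifying: 42/((s-24)² + 1764)

Final answer: 42/((s-24)² + 1764)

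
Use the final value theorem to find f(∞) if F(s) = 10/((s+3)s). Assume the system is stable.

f(∞) = lim_{s→0} sF(s) = lim_{s→0} 10/(s+3) = 10/3

Final answer: 10/3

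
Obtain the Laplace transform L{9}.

L{9} = 9 · L{1} = 9/s

Final answer: 9/s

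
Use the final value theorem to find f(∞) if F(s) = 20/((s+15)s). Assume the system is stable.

f(∞) = lim_{s→0} sF(s) = lim_{s→0} 20/(s+15) = 4/3

Final answer: 4/3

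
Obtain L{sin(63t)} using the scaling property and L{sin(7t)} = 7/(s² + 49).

Using L{f(at)} = (1/a)F(s/a) with a=9: L{sin(63t)} = (1/9) · 7/((s/9)² + 49) = (1/9) · 7·81/(s² + 3969) = 63/(s² + 3969)

Final answer: 63/(s² + 3969)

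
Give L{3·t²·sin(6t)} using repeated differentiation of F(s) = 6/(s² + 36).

F(s) = 6/(s² + 36). F'(s) = -12s/(s² + 36)². F''(s) = -12(36 - 3s²)/(s² + 36)³ = (36s² - 432)/(s² + 36)³. So L{t²·sin(6t)} = (-1)² F''(s) = (36s² - 432)/(s² + 36)³. Then L{3·t²·sin(6t)} = 3·(36s² - 432)/(s² + 36)³ = (108s² - 1296)/(s² + 36)³

Final answer: (108s² - 1296)/(s² + 36)³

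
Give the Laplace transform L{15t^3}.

L{15t^3} = 15 · L{t^3} = 15 · 6/s^4 = 90/s^4

Final answer: 90/s^4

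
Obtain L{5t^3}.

L{t^n} = n!/s^(n+1). So L{5t^3} = 5·3!/s^4 = 30/s^4

Final answer: 30/s^4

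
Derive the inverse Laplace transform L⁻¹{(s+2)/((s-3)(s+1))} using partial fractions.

Using partial fractions, f(t) = (5e^(3t) - e^(-t))/4

Final answer: (5e^(3t) - e^(-t))/4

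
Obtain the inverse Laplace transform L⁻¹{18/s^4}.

L⁻¹{n!/s^(n+1)} = t^n with n=3. So L⁻¹{6/s^4} = t^3, and L⁻¹{18/s^4} = (18/6)·t^3 = 3·t^3

Final answer: 3·t^3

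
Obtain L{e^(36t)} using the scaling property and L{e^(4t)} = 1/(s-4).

Using L{f(at)} = (1/a)F(s/a) with a=9 and f(t) = e^(4t): L{e^(36t)} = (1/9) · 1/((s/9)-4) = (1/9) · 9/(s-36) = 1/(s-36)

Final answer: 1/(s-36)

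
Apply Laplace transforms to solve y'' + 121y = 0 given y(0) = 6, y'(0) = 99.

L{y''} + 121L{y} = 0. s²Y - 6s - 99 + 121Y = 0. Y(s² + 121) = 6s + 99. Y = (6s + 99)/(s² + 121). Inverting: y(t) = 6cos(11t) + 9sin(11t)

Final answer: y(t) = 6cos(11t) + 9sin(11t)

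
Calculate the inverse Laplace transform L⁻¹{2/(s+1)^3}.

L⁻¹{n!/(s-a)^(n+1)} = t^n·e^(at), so L⁻¹{2/(s+1)^3} = t^2·e^(-t)

Final answer: t^2·e^(-t)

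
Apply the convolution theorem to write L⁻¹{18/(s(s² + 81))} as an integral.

18/(s(s² + 81)) = (1/s)·(18/(s² + 81)) = L{1}·L{2·sin(9t)}. So f(t) = 1*(2·sin(9t)) = ∫₀ᵗ 2·sin(9τ) dτ

Final answer: ∫₀ᵗ 2·sin(9τ) dτ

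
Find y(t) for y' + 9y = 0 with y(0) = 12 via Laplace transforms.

L{y'} + 9L{y} = 0. sY - 12 + 9Y = 0. Y(s+9) = 12. Y = 12/(s+9)

Final answer: y(t) = 12e^(-9t)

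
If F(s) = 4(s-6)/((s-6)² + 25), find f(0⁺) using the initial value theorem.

f(0⁺) = lim_{s→∞} sF(s) = lim_{s→∞} 4s(s-6)/((s-6)² + 25) = 4

Final answer: 4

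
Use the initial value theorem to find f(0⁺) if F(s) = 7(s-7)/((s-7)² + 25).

f(0⁺) = lim_{s→∞} sF(s) = lim_{s→∞} 7s(s-7)/((s-7)² + 25) = 7

Final answer: 7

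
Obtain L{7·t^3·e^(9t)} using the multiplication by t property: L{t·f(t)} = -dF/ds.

Using L{t^n·e^(at)} = n!/(s-a)^(n+1), L{t^3·e^(9t)} = 6/(s-9)^4, so L{7·t^3·e^(9t)} = 7·6/(s-9)^4 = 42/(s-9)^4

Final answer: 42/(s-9)^4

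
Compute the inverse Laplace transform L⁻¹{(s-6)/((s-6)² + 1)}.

Using frequency shift, L⁻¹{(s-6)/((s-6)² + 1)} = e^(6t)·cos(t)

Final answer: e^(6t)·cos(t)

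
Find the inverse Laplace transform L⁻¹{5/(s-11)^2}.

L⁻¹{n!/(s-a)^(n+1)} = t^n·e^(at) with n=1, a=11. So L⁻¹{1/(s-11)^2} = t·e^(11t), and L⁻¹{5/(s-11)^2} = (5/1)·t·e^(11t) = 5·t·e^(11t)

Final answer: 5·t·e^(11t)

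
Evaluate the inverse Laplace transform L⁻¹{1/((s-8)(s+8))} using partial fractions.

Decompose: A/(s-8) + B/(s+8). A = 1/16, B = -1/16. f(t) = (e^(8t) - e^(-8t))/16

Final answer: (e^(8t) - e^(-8t))/16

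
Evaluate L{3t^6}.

L{t^n} = n!/s^(n+1). So L{3t^6} = 3·6!/s^7 = 2160/s^7

Final answer: 2160/s^7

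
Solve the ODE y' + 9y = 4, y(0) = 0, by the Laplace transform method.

sY + 9Y = 4/s. Y = 4/(s(s+9)). Partial fractions: Y = 4/9/s - 4/9/(s+9)

Final answer: y(t) = 4/9(1 - e^(-9t))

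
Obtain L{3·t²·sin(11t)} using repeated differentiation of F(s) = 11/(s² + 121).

F(s) = 11/(s² + 121). F'(s) = -22s/(s² + 121)². F''(s) = -22(121 - 3s²)/(s² + 121)³ = (66s² - 2662)/(s² + 121)³. So L{t²·sin(11t)} = (-1)² F''(s) = (66s² - 2662)/(s² + 121)³. Then L{3·t²·sin(11t)} = 3·(66s² - 2662)/(s² + 121)³ = (198s² - 7986)/(s² + 121)³

Final answer: (198s² - 7986)/(s² + 121)³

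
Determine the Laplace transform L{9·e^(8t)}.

L{e^(at)} = 1/(s-a), so L{e^(8t)} = 1/(s-8). Then L{9·e^(8t)} = 9/(s-8)

Final answer: 9/(s-8)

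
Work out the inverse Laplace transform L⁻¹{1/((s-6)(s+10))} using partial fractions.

Decompose: A/(s-6) + B/(s+10). A = 1/16, B = -1/16. f(t) = (e^(6t) - e^(-10t))/16

Final answer: (e^(6t) - e^(-10t))/16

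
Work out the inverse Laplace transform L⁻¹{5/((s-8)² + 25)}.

Using frequency shift, L⁻¹{5/((s-8)² + 25)} = e^(8t)·sin(5t)

Final answer: e^(8t)·sin(5t)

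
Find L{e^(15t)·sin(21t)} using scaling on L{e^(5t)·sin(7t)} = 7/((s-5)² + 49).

Scaling with a=3: L{e^(15t)·sin(21t)} = (1/3) · 7/((s/3-5)² + 49). Simplifying: 21/((s-15)² + 441)

Final answer: 21/((s-15)² + 441)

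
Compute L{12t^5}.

L{t^n} = n!/s^(n+1). So L{12t^5} = 12·5!/s^6 = 1440/s^6

Final answer: 1440/s^6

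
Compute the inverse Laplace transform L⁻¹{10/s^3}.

L⁻¹{n!/s^(n+1)} = t^n with n=2. So L⁻¹{2/s^3} = t^2, and L⁻¹{10/s^3} = (10/2)·t^2 = 5·t^2

Final answer: 5·t^2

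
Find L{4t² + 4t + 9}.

L{4t² + 4t + 9} = 4·2/s³ + 4/s² + 9/s = 8/s³ + 4/s² + 9/s

Final answer: 8/s³ + 4/s² + 9/s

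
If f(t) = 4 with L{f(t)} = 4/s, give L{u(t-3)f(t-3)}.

Time shift theorem: L{u(t-a)f(t-a)} = e^(-as)F(s). Here a=3, F(s) = 4/s, so L{u(t-3)f(t-3)} = e^(-3s)·4/s

Final answer: e^(-3s)·4/s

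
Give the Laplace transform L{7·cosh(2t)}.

L{cosh(ωt)} = s/(s² - ω²), so L{cosh(2t)} = s/(s² - 4). Then L{7·cosh(2t)} = 7·s/(s² - 4) = 7s/(s² - 4)

Final answer: 7s/(s² - 4)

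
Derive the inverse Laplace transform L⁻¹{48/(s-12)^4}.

L⁻¹{n!/(s-a)^(n+1)} = t^n·e^(at) with n=3, a=12. So L⁻¹{6/(s-12)^4} = t^3·e^(12t), and L⁻¹{48/(s-12)^4} = (48/6)·t^3·e^(12t) = 8·t^3·e^(12t)

Final answer: 8·t^3·e^(12t)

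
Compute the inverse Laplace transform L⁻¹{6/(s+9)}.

L⁻¹{1/(s-a)} = e^(at), so L⁻¹{1/(s+9)} = e^(-9t), and L⁻¹{6/(s+9)} = 6·e^(-9t)

Final answer: 6·e^(-9t)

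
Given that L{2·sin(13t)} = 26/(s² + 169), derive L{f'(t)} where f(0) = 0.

L{f'(t)} = s·F(s) - f(0) = s·26/(s² + 169) - 0 = 26s/(s² + 169)

Final answer: 26s/(s² + 169)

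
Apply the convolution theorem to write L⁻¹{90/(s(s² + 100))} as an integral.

90/(s(s² + 100)) = (1/s)·(90/(s² + 100)) = L{1}·L{9·sin(10t)}. So f(t) = 1*(9·sin(10t)) = ∫₀ᵗ 9·sin(10τ) dτ

Final answer: ∫₀ᵗ 9·sin(10τ) dτ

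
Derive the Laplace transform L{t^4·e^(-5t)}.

L{t^n·e^(at)} = n!/(s-a)^(n+1), so L{t^4·e^(-5t)} = 24/(s+5)^5

Final answer: 24/(s+5)^5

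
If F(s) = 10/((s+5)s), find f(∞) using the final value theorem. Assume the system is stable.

f(∞) = lim_{s→0} sF(s) = lim_{s→0} 10/(s+5) = 2

Final answer: 2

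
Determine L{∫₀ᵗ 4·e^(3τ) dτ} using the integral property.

L{∫₀ᵗ f(τ)dτ} = F(s)/s with F(s) = 4/(s-3), so L{∫₀ᵗ 4·e^(3τ) dτ} = 4/(s(s-3))

Final answer: 4/(s(s-3))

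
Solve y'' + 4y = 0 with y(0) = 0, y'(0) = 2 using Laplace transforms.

L{y''} + 4L{y} = 0. s²Y - 0 - 2 + 4Y = 0. Y(s² + 4) = 2. Y = (2)/(s² + 4). Inverting: y(t) = sin(2t)

Final answer: y(t) = sin(2t)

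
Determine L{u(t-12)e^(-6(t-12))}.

u(t-a)f(t-a) with f(t)=e^(-6t). L{e^(-6t)} = 1/(s+6). By time shift: e^(-12s)/(s+6)

Final answer: e^(-12s)/(s+6)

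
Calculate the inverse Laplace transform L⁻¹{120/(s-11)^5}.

L⁻¹{n!/(s-a)^(n+1)} = t^n·e^(at) with n=4, a=11. So L⁻¹{24/(s-11)^5} = t^4·e^(11t), and L⁻¹{120/(s-11)^5} = (120/24)·t^4·e^(11t) = 5·t^4·e^(11t)

Final answer: 5·t^4·e^(11t)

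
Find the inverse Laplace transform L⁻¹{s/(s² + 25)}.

L⁻¹{s/(s² + 25)} = cos(5t)

Final answer: cos(5t)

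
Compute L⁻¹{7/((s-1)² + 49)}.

Form: b/((s-a)² + b²) → e^(at)sin(bt). With a=1, b=7

Final answer: e^t·sin(7t)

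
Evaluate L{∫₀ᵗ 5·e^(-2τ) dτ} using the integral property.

L{∫₀ᵗ f(τ)dτ} = F(s)/s with F(s) = 5/(s+2), so L{∫₀ᵗ 5·e^(-2τ) dτ} = 5/(s(s+2))

Final answer: 5/(s(s+2))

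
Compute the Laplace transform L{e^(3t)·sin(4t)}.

L{e^(at)·sin(ωt)} = ω/((s-a)² + ω²), so L{e^(3t)·sin(4t)} = 4/((s-3)² + 16)

Final answer: 4/((s-3)² + 16)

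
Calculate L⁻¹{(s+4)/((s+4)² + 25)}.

Using frequency shift: L⁻¹{(s-a)/((s-a)² + b²)} = e^(at)cos(bt). Here a=-4, b=5

Final answer: e^(-4t)·cos(5t)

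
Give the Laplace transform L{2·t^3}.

L{t^n} = n!/s^(n+1), so L{t^3} = 6/s^4. Then L{2·t^3} = 2·6/s^4 = 12/s^4

Final answer: 12/s^4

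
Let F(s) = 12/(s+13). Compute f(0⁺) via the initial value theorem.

f(0⁺) = lim_{s→∞} s·12/(s+13) = lim_{s→∞} 12s/(s+13) = 12

Final answer: 12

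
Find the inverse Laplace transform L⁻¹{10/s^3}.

L⁻¹{n!/s^(n+1)} = t^n with n=2. So L⁻¹{2/s^3} = t^2, and L⁻¹{10/s^3} = (10/2)·t^2 = 5·t^2

Final answer: 5·t^2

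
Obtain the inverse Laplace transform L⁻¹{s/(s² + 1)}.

L⁻¹{s/(s² + 1)} = cos(t)

Final answer: cos(t)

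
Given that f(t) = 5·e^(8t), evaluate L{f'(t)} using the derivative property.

f(0) = 5, F(s) = 5/(s-8). L{f'(t)} = s·F(s) - f(0) = 5s/(s-8) - 5 = (5s - 5(s-8))/(s-8) = 40/(s-8)

Final answer: 40/(s-8)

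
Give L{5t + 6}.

L{5t + 6} = 5·L{t} + 6·L{1} = 5/s² + 6/s

Final answer: 5/s² + 6/s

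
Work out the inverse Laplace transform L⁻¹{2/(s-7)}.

L⁻¹{1/(s-a)} = e^(at), so L⁻¹{1/(s-7)} = e^(7t), and L⁻¹{2/(s-7)} = 2·e^(7t)

Final answer: 2·e^(7t)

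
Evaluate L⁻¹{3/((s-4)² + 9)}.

Form: b/((s-a)² + b²) → e^(at)sin(bt). With a=4, b=3

Final answer: e^(4t)·sin(3t)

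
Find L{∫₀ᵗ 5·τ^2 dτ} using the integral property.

L{∫₀ᵗ f(τ)dτ} = F(s)/s with f(t) = 5t^2. F(s) = 10/s^3, so L{∫₀ᵗ 5·τ^2 dτ} = (10/s^3)/s = 10/s^4. (Check: ∫₀ᵗ 5·τ^2 dτ = 5t^3/3.)

Final answer: 10/s^4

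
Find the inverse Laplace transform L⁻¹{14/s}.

L⁻¹{c/s} = c, so L⁻¹{14/s} = 14

Final answer: 14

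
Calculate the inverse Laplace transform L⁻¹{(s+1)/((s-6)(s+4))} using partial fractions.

Using partial fractions, f(t) = (7e^(6t) + 3e^(-4t))/10

Final answer: (7e^(6t) + 3e^(-4t))/10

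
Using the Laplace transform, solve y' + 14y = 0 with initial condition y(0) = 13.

L{y'} + 14L{y} = 0. sY - 13 + 14Y = 0. Y(s+14) = 13. Y = 13/(s+14)

Final answer: y(t) = 13e^(-14t)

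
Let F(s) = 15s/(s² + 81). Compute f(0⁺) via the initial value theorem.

f(0⁺) = lim_{s→∞} s·15s/(s² + 81) = lim_{s→∞} 15s²/(s² + 81) = 15

Final answer: 15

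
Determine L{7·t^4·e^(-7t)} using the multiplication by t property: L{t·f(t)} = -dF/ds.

Using L{t^n·e^(at)} = n!/(s-a)^(n+1), L{t^4·e^(-7t)} = 24/(s+7)^5, so L{7·t^4·e^(-7t)} = 7·24/(s+7)^5 = 168/(s+7)^5

Final answer: 168/(s+7)^5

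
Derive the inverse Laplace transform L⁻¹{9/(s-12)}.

L⁻¹{1/(s-a)} = e^(at), so L⁻¹{1/(s-12)} = e^(12t), and L⁻¹{9/(s-12)} = 9·e^(12t)

Final answer: 9·e^(12t)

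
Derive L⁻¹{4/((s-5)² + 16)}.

Form: b/((s-a)² + b²) → e^(at)sin(bt). With a=5, b=4

Final answer: e^(5t)·sin(4t)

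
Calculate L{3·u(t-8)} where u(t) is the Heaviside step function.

L{u(t-a)} = e^(-as)/s. Here a=8, so L{u(t-8)} = e^(-8s)/s, and L{3·u(t-8)} = 3·e^(-8s)/s

Final answer: 3·e^(-8s)/s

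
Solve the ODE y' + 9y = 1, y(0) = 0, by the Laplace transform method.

sY + 9Y = 1/s. Y = 1/(s(s+9)). Partial fractions: Y = 1/9/s - 1/9/(s+9)

Final answer: y(t) = 1/9(1 - e^(-9t))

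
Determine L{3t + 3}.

L{3t + 3} = 3·L{t} + 3·L{1} = 3/s² + 3/s

Final answer: 3/s² + 3/s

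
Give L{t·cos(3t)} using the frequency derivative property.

L{cos(3t)} = s/(s² + 9). Derivative: d/ds[s/(s² + 9)] = [(s² + 9) - s·2s]/(s² + 9)² = (9 - s²)/(s² + 9)². So L{t·cos(3t)} = -F'(s) = (s² - 9)/(s² + 9)²

Final answer: (s² - 9)/(s² + 9)²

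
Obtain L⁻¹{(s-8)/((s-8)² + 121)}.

Using frequency shift: L⁻¹{(s-a)/((s-a)² + b²)} = e^(at)cos(bt). Here a=8, b=11

Final answer: e^(8t)·cos(11t)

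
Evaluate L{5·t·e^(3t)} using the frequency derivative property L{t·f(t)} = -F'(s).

L{e^(3t)} = 1/(s-3). By frequency derivative: L{t·e^(3t)} = -d/ds[1/(s-3)] = -(-1)/(s-3)² = 1/(s-3)². Then L{5·t·e^(3t)} = 5·1/(s-3)² = 5/(s-3)²

Final answer: 5/(s-3)²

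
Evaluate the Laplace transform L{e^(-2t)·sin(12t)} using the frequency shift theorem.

Frequency shift: L{e^(at)f(t)} = F(s-a). L{e^(-2t)·sin(12t)} = 12/((s+2)² + 144)

Final answer: 12/((s+2)² + 144)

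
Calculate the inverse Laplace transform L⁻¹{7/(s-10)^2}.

L⁻¹{n!/(s-a)^(n+1)} = t^n·e^(at) with n=1, a=10. So L⁻¹{1/(s-10)^2} = t·e^(10t), and L⁻¹{7/(s-10)^2} = (7/1)·t·e^(10t) = 7·t·e^(10t)

Final answer: 7·t·e^(10t)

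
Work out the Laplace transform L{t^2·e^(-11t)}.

L{t^n·e^(at)} = n!/(s-a)^(n+1), so L{t^2·e^(-11t)} = 2/(s+11)^3

Final answer: 2/(s+11)^3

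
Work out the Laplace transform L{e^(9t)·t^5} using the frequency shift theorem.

L{e^(at)·t^n} = n!/(s-a)^(n+1), so L{e^(9t)·t^5} = 120/(s-9)^6

Final answer: 120/(s-9)^6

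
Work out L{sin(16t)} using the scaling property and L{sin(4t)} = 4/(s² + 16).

Using L{f(at)} = (1/a)F(s/a) with a=4: L{sin(16t)} = (1/4) · 4/((s/4)² + 16) = (1/4) · 4·16/(s² + 256) = 16/(s² + 256)

Final answer: 16/(s² + 256)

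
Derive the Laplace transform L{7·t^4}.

L{t^n} = n!/s^(n+1), so L{t^4} = 24/s^5. Then L{7·t^4} = 7·24/s^5 = 168/s^5

Final answer: 168/s^5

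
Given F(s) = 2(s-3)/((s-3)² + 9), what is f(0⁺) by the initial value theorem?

f(0⁺) = lim_{s→∞} sF(s) = lim_{s→∞} 2s(s-3)/((s-3)² + 9) = 2

Final answer: 2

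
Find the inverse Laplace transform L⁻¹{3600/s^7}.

L⁻¹{n!/s^(n+1)} = t^n with n=6. So L⁻¹{720/s^7} = t^6, and L⁻¹{3600/s^7} = (3600/720)·t^6 = 5·t^6

Final answer: 5·t^6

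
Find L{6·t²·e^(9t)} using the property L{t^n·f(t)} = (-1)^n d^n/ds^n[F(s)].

L{e^(9t)} = 1/(s-9). d/ds[1/(s-9)] = -1/(s-9)². d²/ds²[1/(s-9)] = 2/(s-9)³. So L{t²·e^(9t)} = (-1)² · 2/(s-9)³ = 2/(s-9)³. Then L{6·t²·e^(9t)} = 6·2/(s-9)³ = 12/(s-9)³

Final answer: 12/(s-9)³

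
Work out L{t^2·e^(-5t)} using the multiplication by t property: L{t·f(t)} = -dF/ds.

Using L{t^n·e^(at)} = n!/(s-a)^(n+1), L{t^2·e^(-5t)} = 2/(s+5)^3

Final answer: 2/(s+5)^3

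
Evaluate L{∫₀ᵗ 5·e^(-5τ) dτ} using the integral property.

L{∫₀ᵗ f(τ)dτ} = F(s)/s with F(s) = 5/(s+5), so L{∫₀ᵗ 5·e^(-5τ) dτ} = 5/(s(s+5))

Final answer: 5/(s(s+5))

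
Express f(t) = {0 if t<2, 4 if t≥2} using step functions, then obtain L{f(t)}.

f(t) = 4·u(t-2). L{u(t-2)} = e^(-2s)/s, so L{f(t)} = 4·e^(-2s)/s

Final answer: 4·e^(-2s)/s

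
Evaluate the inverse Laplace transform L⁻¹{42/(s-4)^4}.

L⁻¹{n!/(s-a)^(n+1)} = t^n·e^(at) with n=3, a=4. So L⁻¹{6/(s-4)^4} = t^3·e^(4t), and L⁻¹{42/(s-4)^4} = (42/6)·t^3·e^(4t) = 7·t^3·e^(4t)

Final answer: 7·t^3·e^(4t)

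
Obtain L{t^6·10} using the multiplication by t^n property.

L{10} = 10/s. d^1/ds^1[1/s] = -1/s². d^2/ds^2[1/s] = 2/s^3. d^3/ds^3[1/s] = -6/s^4. d^4/ds^4[1/s] = 24/s^5. d^5/ds^5[1/s] = -120/s^6. d^6/ds^6[1/s] = 720/s^7. So L{t^6} = (-1)^{6}·720/s^7 = 720/s^7. Then L{t^6·10} = 10·720/s^7 = 7200/s^7

Final answer: 7200/s^7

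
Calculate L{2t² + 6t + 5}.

L{2t² + 6t + 5} = 2·2/s³ + 6/s² + 5/s = 4/s³ + 6/s² + 5/s

Final answer: 4/s³ + 6/s² + 5/s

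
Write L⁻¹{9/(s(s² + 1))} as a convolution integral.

9/(s(s² + 1)) = (1/s)·(9/(s² + 1)) = L{1}·L{9·sin(t)}. So f(t) = 1*(9·sin(t)) = ∫₀ᵗ 9·sin(τ) dτ

Final answer: ∫₀ᵗ 9·sin(τ) dτ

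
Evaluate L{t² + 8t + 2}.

L{t² + 8t + 2} = 2/s³ + 8/s² + 2/s = 2/s³ + 8/s² + 2/s

Final answer: 2/s³ + 8/s² + 2/s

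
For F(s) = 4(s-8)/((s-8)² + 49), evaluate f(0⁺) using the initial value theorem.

f(0⁺) = lim_{s→∞} sF(s) = lim_{s→∞} 4s(s-8)/((s-8)² + 49) = 4

Final answer: 4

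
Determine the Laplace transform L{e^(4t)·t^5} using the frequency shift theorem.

L{e^(at)·t^n} = n!/(s-a)^(n+1), so L{e^(4t)·t^5} = 120/(s-4)^6

Final answer: 120/(s-4)^6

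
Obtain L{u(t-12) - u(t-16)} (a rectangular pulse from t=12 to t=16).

L{u(t-a)} = e^(-as)/s. L{u(t-12) - u(t-16)} = (e^(-12s) - e^(-16s))/s

Final answer: (e^(-12s) - e^(-16s))/s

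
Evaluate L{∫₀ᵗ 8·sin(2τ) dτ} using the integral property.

L{∫₀ᵗ f(τ)dτ} = F(s)/s with F(s) = 16/(s² + 4), so the result is (16/(s² + 4))/s = 16/(s(s² + 4))

Final answer: 16/(s(s² + 4))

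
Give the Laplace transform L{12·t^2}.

L{t^n} = n!/s^(n+1), so L{t^2} = 2/s^3. Then L{12·t^2} = 12·2/s^3 = 24/s^3

Final answer: 24/s^3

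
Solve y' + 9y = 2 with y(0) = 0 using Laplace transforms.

sY + 9Y = 2/s. Y = 2/(s(s+9)). Partial fractions: Y = 2/9/s - 2/9/(s+9)

Final answer: y(t) = 2/9(1 - e^(-9t))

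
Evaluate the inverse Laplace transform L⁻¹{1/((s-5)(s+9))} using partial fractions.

Decompose: A/(s-5) + B/(s+9). A = 1/14, B = -1/14. f(t) = (e^(5t) - e^(-9t))/14

Final answer: (e^(5t) - e^(-9t))/14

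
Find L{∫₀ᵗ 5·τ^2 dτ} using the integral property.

L{∫₀ᵗ f(τ)dτ} = F(s)/s with f(t) = 5t^2. F(s) = 10/s^3, so L{∫₀ᵗ 5·τ^2 dτ} = (10/s^3)/s = 10/s^4. (Check: ∫₀ᵗ 5·τ^2 dτ = 5t^3/3.)

Final answer: 10/s^4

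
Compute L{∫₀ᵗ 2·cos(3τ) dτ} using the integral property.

L{∫₀ᵗ f(τ)dτ} = F(s)/s with F(s) = 2s/(s² + 9), so the result is (2s/(s² + 9))/s = 2/(s² + 9)

Final answer: 2/(s² + 9)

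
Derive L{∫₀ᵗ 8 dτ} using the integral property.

L{∫₀ᵗ f(τ)dτ} = F(s)/s with f(t) = 8. F(s) = 8/s, so L{∫₀ᵗ 8 dτ} = (8/s)/s = 8/s². (Check: ∫₀ᵗ 8 dτ = 8t.)

Final answer: 8/s²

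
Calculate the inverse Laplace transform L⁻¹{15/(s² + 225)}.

L⁻¹{15/(s² + 225)} = sin(15t)

Final answer: sin(15t)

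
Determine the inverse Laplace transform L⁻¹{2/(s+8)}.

L⁻¹{1/(s-a)} = e^(at), so L⁻¹{1/(s+8)} = e^(-8t), and L⁻¹{2/(s+8)} = 2·e^(-8t)

Final answer: 2·e^(-8t)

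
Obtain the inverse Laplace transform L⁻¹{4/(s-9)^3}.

L⁻¹{n!/(s-a)^(n+1)} = t^n·e^(at) with n=2, a=9. So L⁻¹{2/(s-9)^3} = t^2·e^(9t), and L⁻¹{4/(s-9)^3} = (4/2)·t^2·e^(9t) = 2·t^2·e^(9t)

Final answer: 2·t^2·e^(9t)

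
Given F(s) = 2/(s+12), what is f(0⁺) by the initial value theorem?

f(0⁺) = lim_{s→∞} s·2/(s+12) = lim_{s→∞} 2s/(s+12) = 2

Final answer: 2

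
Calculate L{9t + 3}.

L{9t + 3} = 9·L{t} + 3·L{1} = 9/s² + 3/s

Final answer: 9/s² + 3/s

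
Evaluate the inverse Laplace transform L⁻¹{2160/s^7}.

L⁻¹{n!/s^(n+1)} = t^n with n=6. So L⁻¹{720/s^7} = t^6, and L⁻¹{2160/s^7} = (2160/720)·t^6 = 3·t^6

Final answer: 3·t^6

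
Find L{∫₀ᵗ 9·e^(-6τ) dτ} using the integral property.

L{∫₀ᵗ f(τ)dτ} = F(s)/s with F(s) = 9/(s+6), so L{∫₀ᵗ 9·e^(-6τ) dτ} = 9/(s(s+6))

Final answer: 9/(s(s+6))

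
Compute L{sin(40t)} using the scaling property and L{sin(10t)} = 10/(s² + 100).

Using L{f(at)} = (1/a)F(s/a) with a=4: L{sin(40t)} = (1/4) · 10/((s/4)² + 100) = (1/4) · 10·16/(s² + 1600) = 40/(s² + 1600)

Final answer: 40/(s² + 1600)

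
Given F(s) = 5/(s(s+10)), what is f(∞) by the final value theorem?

f(∞) = lim_{s→0} s·5/(s(s+10)) = lim_{s→0} 5/(s+10) = 5/10 = 1/2

Final answer: 1/2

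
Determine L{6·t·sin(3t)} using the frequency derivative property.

L{sin(3t)} = 3/(s² + 9). By L{t·f(t)} = -F'(s): -d/ds[3/(s² + 9)] = -(3)·(-2s)/(s² + 9)² = 6s/(s² + 9)². Then L{6·t·sin(3t)} = 6·6s/(s² + 9)² = 36s/(s² + 9)²

Final answer: 36s/(s² + 9)²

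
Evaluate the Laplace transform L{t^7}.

L{t^n} = n!/s^(n+1), so L{t^7} = 5040/s^8

Final answer: 5040/s^8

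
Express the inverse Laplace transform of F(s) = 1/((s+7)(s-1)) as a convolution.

1/((s+7)(s-1)) = (1/(s+7))·(1/(s-1)) = L{e^(-7t)}·L{e^t}. So f(t) = e^(-7t)*e^t = ∫₀ᵗ e^(-7τ)·e^(t-τ) dτ

Final answer: ∫₀ᵗ e^(-7τ)·e^(t-τ) dτ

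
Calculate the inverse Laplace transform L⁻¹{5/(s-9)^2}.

L⁻¹{n!/(s-a)^(n+1)} = t^n·e^(at) with n=1, a=9. So L⁻¹{1/(s-9)^2} = t·e^(9t), and L⁻¹{5/(s-9)^2} = (5/1)·t·e^(9t) = 5·t·e^(9t)

Final answer: 5·t·e^(9t)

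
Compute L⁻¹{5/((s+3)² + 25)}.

Form: b/((s-a)² + b²) → e^(at)sin(bt). With a=-3, b=5

Final answer: e^(-3t)·sin(5t)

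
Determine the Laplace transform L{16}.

L{16} = 16 · L{1} = 16/s

Final answer: 16/s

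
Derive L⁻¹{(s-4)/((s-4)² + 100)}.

Using frequency shift: L⁻¹{(s-a)/((s-a)² + b²)} = e^(at)cos(bt). Here a=4, b=10

Final answer: e^(4t)·cos(10t)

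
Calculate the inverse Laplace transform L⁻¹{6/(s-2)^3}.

L⁻¹{n!/(s-a)^(n+1)} = t^n·e^(at) with n=2, a=2. So L⁻¹{2/(s-2)^3} = t^2·e^(2t), and L⁻¹{6/(s-2)^3} = (6/2)·t^2·e^(2t) = 3·t^2·e^(2t)

Final answer: 3·t^2·e^(2t)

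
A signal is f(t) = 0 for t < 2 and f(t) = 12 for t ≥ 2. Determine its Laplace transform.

f(t) = 12·u(t-2). L{u(t-2)} = e^(-2s)/s, so L{f(t)} = 12·e^(-2s)/s

Final answer: 12·e^(-2s)/s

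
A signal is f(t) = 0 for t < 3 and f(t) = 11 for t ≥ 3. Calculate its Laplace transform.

f(t) = 11·u(t-3). L{u(t-3)} = e^(-3s)/s, so L{f(t)} = 11·e^(-3s)/s

Final answer: 11·e^(-3s)/s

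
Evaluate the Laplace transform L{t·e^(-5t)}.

L{t^n·e^(at)} = n!/(s-a)^(n+1), so L{t·e^(-5t)} = 1/(s+5)^2

Final answer: 1/(s+5)^2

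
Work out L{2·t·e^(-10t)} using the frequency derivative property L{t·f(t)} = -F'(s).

L{e^(-10t)} = 1/(s+10). By frequency derivative: L{t·e^(-10t)} = -d/ds[1/(s+10)] = -(-1)/(s+10)² = 1/(s+10)². Then L{2·t·e^(-10t)} = 2·1/(s+10)² = 2/(s+10)²

Final answer: 2/(s+10)²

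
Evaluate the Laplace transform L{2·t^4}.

L{t^n} = n!/s^(n+1), so L{t^4} = 24/s^5. Then L{2·t^4} = 2·24/s^5 = 48/s^5

Final answer: 48/s^5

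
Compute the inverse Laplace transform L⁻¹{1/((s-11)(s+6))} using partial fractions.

Decompose: A/(s-11) + B/(s+6). A = 1/17, B = -1/17. f(t) = (e^(11t) - e^(-6t))/17

Final answer: (e^(11t) - e^(-6t))/17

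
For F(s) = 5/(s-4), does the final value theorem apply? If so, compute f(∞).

sF(s) = 5s/(s-4) has a pole at s = 4 in the right half-plane. Theorem does NOT apply (unstable system; f(t) = 5·e^(4t) grows without bound).

Final answer: Not applicable (unstable)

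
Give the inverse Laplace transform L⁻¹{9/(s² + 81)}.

L⁻¹{9/(s² + 81)} = sin(9t)

Final answer: sin(9t)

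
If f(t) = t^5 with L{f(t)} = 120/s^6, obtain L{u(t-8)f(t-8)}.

Time shift theorem: L{u(t-a)f(t-a)} = e^(-as)F(s). Here a=8, F(s) = 120/s^6, so L{u(t-8)f(t-8)} = e^(-8s)·120/s^6

Final answer: e^(-8s)·120/s^6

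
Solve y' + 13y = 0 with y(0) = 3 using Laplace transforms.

L{y'} + 13L{y} = 0. sY - 3 + 13Y = 0. Y(s+13) = 3. Y = 3/(s+13)

Final answer: y(t) = 3e^(-13t)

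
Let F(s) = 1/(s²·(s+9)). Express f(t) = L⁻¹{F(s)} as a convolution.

1/(s²·(s+9)) = (1/s^2)·(1/(s+9)) = L{t}·L{e^(-9t)}. So f(t) = t*e^(-9t) = ∫₀ᵗ τ·e^(-9(t-τ)) dτ

Final answer: ∫₀ᵗ τ·e^(-9(t-τ)) dτ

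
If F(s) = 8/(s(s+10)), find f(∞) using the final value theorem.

f(∞) = lim_{s→0} s·8/(s(s+10)) = lim_{s→0} 8/(s+10) = 8/10 = 4/5

Final answer: 4/5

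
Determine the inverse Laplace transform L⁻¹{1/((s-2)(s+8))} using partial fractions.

Decompose: A/(s-2) + B/(s+8). A = 1/10, B = -1/10. f(t) = (e^(2t) - e^(-8t))/10

Final answer: (e^(2t) - e^(-8t))/10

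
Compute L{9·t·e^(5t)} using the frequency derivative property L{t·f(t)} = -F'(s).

L{e^(5t)} = 1/(s-5). By frequency derivative: L{t·e^(5t)} = -d/ds[1/(s-5)] = -(-1)/(s-5)² = 1/(s-5)². Then L{9·t·e^(5t)} = 9·1/(s-5)² = 9/(s-5)²

Final answer: 9/(s-5)²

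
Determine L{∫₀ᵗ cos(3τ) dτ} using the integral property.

L{∫₀ᵗ f(τ)dτ} = F(s)/s with F(s) = s/(s² + 9), so the result is (s/(s² + 9))/s = 1/(s² + 9)

Final answer: 1/(s² + 9)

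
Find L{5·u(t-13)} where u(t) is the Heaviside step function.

L{u(t-a)} = e^(-as)/s. Here a=13, so L{u(t-13)} = e^(-13s)/s, and L{5·u(t-13)} = 5·e^(-13s)/s

Final answer: 5·e^(-13s)/s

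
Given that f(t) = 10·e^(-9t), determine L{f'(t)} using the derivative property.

f(0) = 10, F(s) = 10/(s+9). L{f'(t)} = s·F(s) - f(0) = 10s/(s+9) - 10 = (10s - 10(s+9))/(s+9) = -90/(s+9)

Final answer: -90/(s+9)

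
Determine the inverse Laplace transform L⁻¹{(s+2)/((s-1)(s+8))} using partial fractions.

Using partial fractions, f(t) = (3e^t + 6e^(-8t))/9

Final answer: (3e^t + 6e^(-8t))/9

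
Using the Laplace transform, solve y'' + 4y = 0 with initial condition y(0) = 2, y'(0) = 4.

L{y''} + 4L{y} = 0. s²Y - 2s - 4 + 4Y = 0. Y(s² + 4) = 2s + 4. Y = (2s + 4)/(s² + 4). Inverting: y(t) = 2cos(2t) + 2sin(2t)

Final answer: y(t) = 2cos(2t) + 2sin(2t)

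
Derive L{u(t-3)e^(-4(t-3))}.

u(t-a)f(t-a) with f(t)=e^(-4t). L{e^(-4t)} = 1/(s+4). By time shift: e^(-3s)/(s+4)

Final answer: e^(-3s)/(s+4)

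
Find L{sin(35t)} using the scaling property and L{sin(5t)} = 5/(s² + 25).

Using L{f(at)} = (1/a)F(s/a) with a=7: L{sin(35t)} = (1/7) · 5/((s/7)² + 25) = (1/7) · 5·49/(s² + 1225) = 35/(s² + 1225)

Final answer: 35/(s² + 1225)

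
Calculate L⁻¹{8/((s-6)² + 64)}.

Form: b/((s-a)² + b²) → e^(at)sin(bt). With a=6, b=8

Final answer: e^(6t)·sin(8t)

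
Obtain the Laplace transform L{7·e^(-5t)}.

L{e^(at)} = 1/(s-a), so L{e^(-5t)} = 1/(s+5). Then L{7·e^(-5t)} = 7/(s+5)

Final answer: 7/(s+5)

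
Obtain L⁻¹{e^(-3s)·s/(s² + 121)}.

L⁻¹{s/(s² + 121)} = cos(11t). By the time shift theorem, L⁻¹{e^(-as)F(s)} = u(t-a)f(t-a) with a=3, so L⁻¹{e^(-3s)·s/(s² + 121)} = u(t-3)·cos(11(t-3))

Final answer: u(t-3)·cos(11(t-3))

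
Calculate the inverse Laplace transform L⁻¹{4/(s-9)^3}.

L⁻¹{n!/(s-a)^(n+1)} = t^n·e^(at) with n=2, a=9. So L⁻¹{2/(s-9)^3} = t^2·e^(9t), and L⁻¹{4/(s-9)^3} = (4/2)·t^2·e^(9t) = 2·t^2·e^(9t)

Final answer: 2·t^2·e^(9t)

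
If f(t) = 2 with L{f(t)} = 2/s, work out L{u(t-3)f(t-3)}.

Time shift theorem: L{u(t-a)f(t-a)} = e^(-as)F(s). Here a=3, F(s) = 2/s, so L{u(t-3)f(t-3)} = e^(-3s)·2/s

Final answer: e^(-3s)·2/s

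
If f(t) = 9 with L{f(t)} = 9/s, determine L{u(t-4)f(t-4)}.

Time shift theorem: L{u(t-a)f(t-a)} = e^(-as)F(s). Here a=4, F(s) = 9/s, so L{u(t-4)f(t-4)} = e^(-4s)·9/s

Final answer: e^(-4s)·9/s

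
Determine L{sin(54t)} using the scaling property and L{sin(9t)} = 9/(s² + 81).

Using L{f(at)} = (1/a)F(s/a) with a=6: L{sin(54t)} = (1/6) · 9/((s/6)² + 81) = (1/6) · 9·36/(s² + 2916) = 54/(s² + 2916)

Final answer: 54/(s² + 2916)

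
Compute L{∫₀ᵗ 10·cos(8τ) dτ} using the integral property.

L{∫₀ᵗ f(τ)dτ} = F(s)/s with F(s) = 10s/(s² + 64), so the result is (10s/(s² + 64))/s = 10/(s² + 64)

Final answer: 10/(s² + 64)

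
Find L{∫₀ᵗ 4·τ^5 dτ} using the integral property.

L{∫₀ᵗ f(τ)dτ} = F(s)/s with f(t) = 4t^5. F(s) = 480/s^6, so L{∫₀ᵗ 4·τ^5 dτ} = (480/s^6)/s = 480/s^7. (Check: ∫₀ᵗ 4·τ^5 dτ = 4t^6/6.)

Final answer: 480/s^7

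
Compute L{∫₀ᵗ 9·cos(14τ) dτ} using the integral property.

L{∫₀ᵗ f(τ)dτ} = F(s)/s with F(s) = 9s/(s² + 196), so the result is (9s/(s² + 196))/s = 9/(s² + 196)

Final answer: 9/(s² + 196)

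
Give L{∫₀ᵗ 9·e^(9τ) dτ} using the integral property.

L{∫₀ᵗ f(τ)dτ} = F(s)/s with F(s) = 9/(s-9), so L{∫₀ᵗ 9·e^(9τ) dτ} = 9/(s(s-9))

Final answer: 9/(s(s-9))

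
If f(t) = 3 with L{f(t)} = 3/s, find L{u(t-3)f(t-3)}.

Time shift theorem: L{u(t-a)f(t-a)} = e^(-as)F(s). Here a=3, F(s) = 3/s, so L{u(t-3)f(t-3)} = e^(-3s)·3/s

Final answer: e^(-3s)·3/s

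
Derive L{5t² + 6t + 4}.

L{5t² + 6t + 4} = 5·2/s³ + 6/s² + 4/s = 10/s³ + 6/s² + 4/s

Final answer: 10/s³ + 6/s² + 4/s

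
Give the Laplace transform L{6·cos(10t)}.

L{cos(ωt)} = s/(s² + ω²), so L{cos(10t)} = s/(s² + 100). Then L{6·cos(10t)} = 6·s/(s² + 100) = 6s/(s² + 100)

Final answer: 6s/(s² + 100)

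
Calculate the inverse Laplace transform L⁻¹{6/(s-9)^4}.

L⁻¹{n!/(s-a)^(n+1)} = t^n·e^(at), so L⁻¹{6/(s-9)^4} = t^3·e^(9t)

Final answer: t^3·e^(9t)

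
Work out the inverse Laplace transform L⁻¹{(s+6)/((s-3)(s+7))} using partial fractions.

Using partial fractions, f(t) = (9e^(3t) + e^(-7t))/10

Final answer: (9e^(3t) + e^(-7t))/10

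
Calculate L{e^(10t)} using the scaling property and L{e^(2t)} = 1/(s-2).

Using L{f(at)} = (1/a)F(s/a) with a=5 and f(t) = e^(2t): L{e^(10t)} = (1/5) · 1/((s/5)-2) = (1/5) · 5/(s-10) = 1/(s-10)

Final answer: 1/(s-10)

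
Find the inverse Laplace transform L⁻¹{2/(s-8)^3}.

L⁻¹{n!/(s-a)^(n+1)} = t^n·e^(at), so L⁻¹{2/(s-8)^3} = t^2·e^(8t)

Final answer: t^2·e^(8t)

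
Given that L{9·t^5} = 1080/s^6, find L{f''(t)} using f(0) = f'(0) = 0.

L{f''(t)} = s²F(s) - sf(0) - f'(0) = s²·1080/s^6 - 0 - 0 = 1080/s^4

Final answer: 1080/s^4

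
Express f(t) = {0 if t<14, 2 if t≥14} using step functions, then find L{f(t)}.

f(t) = 2·u(t-14). L{u(t-14)} = e^(-14s)/s, so L{f(t)} = 2·e^(-14s)/s

Final answer: 2·e^(-14s)/s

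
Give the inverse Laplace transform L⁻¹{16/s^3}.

L⁻¹{n!/s^(n+1)} = t^n with n=2. So L⁻¹{2/s^3} = t^2, and L⁻¹{16/s^3} = (16/2)·t^2 = 8·t^2

Final answer: 8·t^2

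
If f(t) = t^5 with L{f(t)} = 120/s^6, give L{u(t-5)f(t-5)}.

Time shift theorem: L{u(t-a)f(t-a)} = e^(-as)F(s). Here a=5, F(s) = 120/s^6, so L{u(t-5)f(t-5)} = e^(-5s)·120/s^6

Final answer: e^(-5s)·120/s^6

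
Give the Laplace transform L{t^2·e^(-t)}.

L{t^n·e^(at)} = n!/(s-a)^(n+1), so L{t^2·e^(-t)} = 2/(s+1)^3

Final answer: 2/(s+1)^3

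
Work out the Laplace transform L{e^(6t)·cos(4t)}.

L{e^(at)·cos(ωt)} = (s-a)/((s-a)² + ω²), so L{e^(6t)·cos(4t)} = (s-6)/((s-6)² + 16)

Final answer: (s-6)/((s-6)² + 16)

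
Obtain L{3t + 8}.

L{3t + 8} = 3·L{t} + 8·L{1} = 3/s² + 8/s

Final answer: 3/s² + 8/s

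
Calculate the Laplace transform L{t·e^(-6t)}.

L{t^n·e^(at)} = n!/(s-a)^(n+1), so L{t·e^(-6t)} = 1/(s+6)^2

Final answer: 1/(s+6)^2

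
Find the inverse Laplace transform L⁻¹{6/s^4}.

L⁻¹{n!/s^(n+1)} = t^n with n=3. So L⁻¹{6/s^4} = t^3

Final answer: t^3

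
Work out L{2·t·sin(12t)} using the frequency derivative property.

L{sin(12t)} = 12/(s² + 144). By L{t·f(t)} = -F'(s): -d/ds[12/(s² + 144)] = -(12)·(-2s)/(s² + 144)² = 24s/(s² + 144)². Then L{2·t·sin(12t)} = 2·24s/(s² + 144)² = 48s/(s² + 144)²

Final answer: 48s/(s² + 144)²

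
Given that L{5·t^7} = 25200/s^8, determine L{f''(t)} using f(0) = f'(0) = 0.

L{f''(t)} = s²F(s) - sf(0) - f'(0) = s²·25200/s^8 - 0 - 0 = 25200/s^6

Final answer: 25200/s^6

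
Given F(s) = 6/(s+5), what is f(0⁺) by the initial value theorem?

f(0⁺) = lim_{s→∞} s·6/(s+5) = lim_{s→∞} 6s/(s+5) = 6

Final answer: 6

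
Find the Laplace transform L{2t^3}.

L{2t^3} = 2 · L{t^3} = 2 · 6/s^4 = 12/s^4

Final answer: 12/s^4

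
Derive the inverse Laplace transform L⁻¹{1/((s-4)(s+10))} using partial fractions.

Decompose: A/(s-4) + B/(s+10). A = 1/14, B = -1/14. f(t) = (e^(4t) - e^(-10t))/14

Final answer: (e^(4t) - e^(-10t))/14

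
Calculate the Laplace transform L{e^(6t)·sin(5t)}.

L{e^(at)·sin(ωt)} = ω/((s-a)² + ω²), so L{e^(6t)·sin(5t)} = 5/((s-6)² + 25)

Final answer: 5/((s-6)² + 25)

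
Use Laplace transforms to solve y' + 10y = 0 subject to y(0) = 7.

L{y'} + 10L{y} = 0. sY - 7 + 10Y = 0. Y(s+10) = 7. Y = 7/(s+10)

Final answer: y(t) = 7e^(-10t)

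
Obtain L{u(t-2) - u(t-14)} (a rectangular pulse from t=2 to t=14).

L{u(t-a)} = e^(-as)/s. L{u(t-2) - u(t-14)} = (e^(-2s) - e^(-14s))/s

Final answer: (e^(-2s) - e^(-14s))/s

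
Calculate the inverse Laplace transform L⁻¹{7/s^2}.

L⁻¹{n!/s^(n+1)} = t^n with n=1. So L⁻¹{1/s^2} = t, and L⁻¹{7/s^2} = (7/1)·t = 7·t

Final answer: 7·t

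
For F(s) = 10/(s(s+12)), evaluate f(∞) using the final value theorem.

f(∞) = lim_{s→0} s·10/(s(s+12)) = lim_{s→0} 10/(s+12) = 10/12 = 5/6

Final answer: 5/6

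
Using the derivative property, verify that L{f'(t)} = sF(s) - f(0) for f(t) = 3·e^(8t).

f'(t) = 24e^(8t). Direct: L{f'(t)} = 24/(s-8). Property: s·3/(s-8) - 3 = (3s - 3(s-8))/(s-8) = 24/(s-8). ✓

Final answer: 24/(s-8)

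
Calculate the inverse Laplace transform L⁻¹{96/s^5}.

L⁻¹{n!/s^(n+1)} = t^n with n=4. So L⁻¹{24/s^5} = t^4, and L⁻¹{96/s^5} = (96/24)·t^4 = 4·t^4

Final answer: 4·t^4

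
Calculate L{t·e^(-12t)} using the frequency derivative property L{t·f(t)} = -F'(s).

L{e^(-12t)} = 1/(s+12). By frequency derivative: L{t·e^(-12t)} = -d/ds[1/(s+12)] = -(-1)/(s+12)² = 1/(s+12)²

Final answer: 1/(s+12)²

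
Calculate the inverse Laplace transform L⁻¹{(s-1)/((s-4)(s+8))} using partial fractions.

Using partial fractions, f(t) = (3e^(4t) + 9e^(-8t))/12

Final answer: (3e^(4t) + 9e^(-8t))/12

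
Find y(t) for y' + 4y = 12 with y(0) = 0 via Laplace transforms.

sY + 4Y = 12/s. Y = 12/(s(s+4)). Partial fractions: Y = 3/s - 3/(s+4)

Final answer: y(t) = 3(1 - e^(-4t))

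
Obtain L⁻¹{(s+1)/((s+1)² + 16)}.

Using frequency shift: L⁻¹{(s-a)/((s-a)² + b²)} = e^(at)cos(bt). Here a=-1, b=4

Final answer: e^(-t)·cos(4t)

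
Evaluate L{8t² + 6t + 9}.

L{8t² + 6t + 9} = 8·2/s³ + 6/s² + 9/s = 16/s³ + 6/s² + 9/s

Final answer: 16/s³ + 6/s² + 9/s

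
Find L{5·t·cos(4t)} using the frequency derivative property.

L{cos(4t)} = s/(s² + 16). Derivative: d/ds[s/(s² + 16)] = [(s² + 16) - s·2s]/(s² + 16)² = (16 - s²)/(s² + 16)². So L{t·cos(4t)} = -F'(s) = (s² - 16)/(s² + 16)². Then L{5·t·cos(4t)} = 5·(s² - 16)/(s² + 16)²

Final answer: 5·(s² - 16)/(s² + 16)²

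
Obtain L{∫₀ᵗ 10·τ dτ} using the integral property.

L{∫₀ᵗ f(τ)dτ} = F(s)/s with f(t) = 10t. F(s) = 10/s^2, so L{∫₀ᵗ 10·τ dτ} = (10/s^2)/s = 10/s^3. (Check: ∫₀ᵗ 10·τ dτ = 10t^2/2.)

Final answer: 10/s^3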